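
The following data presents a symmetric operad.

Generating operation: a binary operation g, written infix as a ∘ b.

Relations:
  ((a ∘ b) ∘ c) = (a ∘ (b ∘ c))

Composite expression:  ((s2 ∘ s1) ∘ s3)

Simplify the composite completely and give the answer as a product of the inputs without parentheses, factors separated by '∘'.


s2 ∘ s1 ∘ s3


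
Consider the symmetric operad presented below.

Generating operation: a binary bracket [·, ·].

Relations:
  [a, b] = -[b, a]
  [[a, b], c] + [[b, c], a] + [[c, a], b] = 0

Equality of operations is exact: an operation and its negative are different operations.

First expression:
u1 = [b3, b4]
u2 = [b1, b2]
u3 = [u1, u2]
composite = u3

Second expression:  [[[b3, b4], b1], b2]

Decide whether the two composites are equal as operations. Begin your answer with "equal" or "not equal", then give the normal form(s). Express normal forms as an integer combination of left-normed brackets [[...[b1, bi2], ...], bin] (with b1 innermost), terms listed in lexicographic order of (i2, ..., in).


not equal — first -[[[b1, b2], b3], b4] + [[[b1, b2], b4], b3], second -[[[b1, b3], b4], b2] + [[[b1, b4], b3], b2]


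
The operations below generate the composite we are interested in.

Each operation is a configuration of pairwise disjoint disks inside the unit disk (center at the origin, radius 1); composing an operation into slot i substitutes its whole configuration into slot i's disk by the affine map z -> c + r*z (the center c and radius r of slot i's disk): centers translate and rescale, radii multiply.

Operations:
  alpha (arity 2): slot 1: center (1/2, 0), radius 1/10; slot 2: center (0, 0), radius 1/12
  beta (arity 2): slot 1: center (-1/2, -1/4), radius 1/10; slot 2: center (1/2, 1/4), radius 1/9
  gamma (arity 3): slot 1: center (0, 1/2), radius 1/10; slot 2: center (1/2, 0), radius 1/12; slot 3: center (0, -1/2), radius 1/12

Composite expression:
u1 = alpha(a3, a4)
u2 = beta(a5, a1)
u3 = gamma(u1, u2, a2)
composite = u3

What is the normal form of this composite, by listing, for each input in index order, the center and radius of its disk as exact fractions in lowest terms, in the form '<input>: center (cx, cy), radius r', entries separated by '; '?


a1: center (13/24, 1/48), radius 1/108; a2: center (0, -1/2), radius 1/12; a3: center (1/20, 1/2), radius 1/100; a4: center (0, 1/2), radius 1/120; a5: center (11/24, -1/48), radius 1/120

Nesting under gamma composes maps z -> c + r*z down each a-path.
input a3: applying the 2 nested substitutions gives center (1/20, 1/2), radius 1/100
input a4: applying the 2 nested substitutions gives center (0, 1/2), radius 1/120
input a5: applying the 2 nested substitutions gives center (11/24, -1/48), radius 1/120
input a1: applying the 2 nested substitutions gives center (13/24, 1/48), radius 1/108
input a2: applying the 1 nested substitution gives center (0, -1/2), radius 1/12


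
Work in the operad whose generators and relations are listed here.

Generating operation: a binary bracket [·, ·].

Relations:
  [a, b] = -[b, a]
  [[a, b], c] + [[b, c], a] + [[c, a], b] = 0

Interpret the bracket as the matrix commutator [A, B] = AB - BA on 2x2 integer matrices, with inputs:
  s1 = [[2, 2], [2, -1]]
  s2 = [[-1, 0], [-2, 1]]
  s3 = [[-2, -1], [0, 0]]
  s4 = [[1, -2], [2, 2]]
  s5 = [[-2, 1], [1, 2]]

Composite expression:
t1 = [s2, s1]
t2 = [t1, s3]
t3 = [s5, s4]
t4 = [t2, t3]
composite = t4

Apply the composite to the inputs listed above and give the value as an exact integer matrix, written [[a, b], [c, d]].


[s2, s1] = [[4, -4], [-2, -4]]
[[s2, s1], s3] = [[-2, -16], [4, 2]]
[s5, s4] = [[4, 9], [7, -4]]
[[[s2, s1], s3], [s5, s4]] = [[-148, 92], [60, 148]]

[[-148, 92], [60, 148]]


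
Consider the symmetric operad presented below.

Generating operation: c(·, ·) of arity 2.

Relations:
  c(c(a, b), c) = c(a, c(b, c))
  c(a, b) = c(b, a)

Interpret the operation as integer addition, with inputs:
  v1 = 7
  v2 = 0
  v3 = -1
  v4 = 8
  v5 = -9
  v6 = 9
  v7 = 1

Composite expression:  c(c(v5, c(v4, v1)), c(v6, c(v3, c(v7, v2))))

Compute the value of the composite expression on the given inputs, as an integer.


15

c(v4, v1) = 15
c(v5, c(v4, v1)) = 6
c(v7, v2) = 1
c(v3, c(v7, v2)) = 0
c(v6, c(v3, c(v7, v2))) = 9
c(c(v5, c(v4, v1)), c(v6, c(v3, c(v7, v2)))) = 15


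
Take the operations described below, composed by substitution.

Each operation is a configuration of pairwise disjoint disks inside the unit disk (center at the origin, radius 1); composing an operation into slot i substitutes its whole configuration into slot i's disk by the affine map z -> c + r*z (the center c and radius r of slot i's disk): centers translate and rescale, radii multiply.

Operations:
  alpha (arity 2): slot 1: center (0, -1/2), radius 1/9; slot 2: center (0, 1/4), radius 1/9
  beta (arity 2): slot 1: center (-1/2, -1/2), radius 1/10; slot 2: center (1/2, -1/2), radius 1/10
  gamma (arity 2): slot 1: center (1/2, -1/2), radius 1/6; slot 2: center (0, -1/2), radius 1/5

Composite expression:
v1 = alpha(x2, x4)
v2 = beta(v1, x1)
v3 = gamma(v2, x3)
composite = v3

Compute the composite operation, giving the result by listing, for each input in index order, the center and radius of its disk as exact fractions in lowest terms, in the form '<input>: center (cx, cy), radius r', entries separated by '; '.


x1: center (7/12, -7/12), radius 1/60; x2: center (5/12, -71/120), radius 1/540; x3: center (0, -1/2), radius 1/5; x4: center (5/12, -139/240), radius 1/540

Each x-disk chains the slot maps above it in gamma; radii multiply.
tracing x2 down its 3-map path: center (5/12, -71/120), radius 1/540
tracing x4 down its 3-map path: center (5/12, -139/240), radius 1/540
tracing x1 down its 2-map path: center (7/12, -7/12), radius 1/60
tracing x3 down its 1-map path: center (0, -1/2), radius 1/5


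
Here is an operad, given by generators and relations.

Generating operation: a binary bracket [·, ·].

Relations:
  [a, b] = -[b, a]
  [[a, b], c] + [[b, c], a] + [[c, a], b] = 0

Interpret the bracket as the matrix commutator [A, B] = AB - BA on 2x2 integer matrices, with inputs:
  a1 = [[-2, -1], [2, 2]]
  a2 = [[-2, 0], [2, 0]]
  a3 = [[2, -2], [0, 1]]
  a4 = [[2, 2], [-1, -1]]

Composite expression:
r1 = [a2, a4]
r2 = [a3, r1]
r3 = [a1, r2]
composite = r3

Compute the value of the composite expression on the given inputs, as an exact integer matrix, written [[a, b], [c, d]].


[[44, 64], [-48, -44]]

[a2, a4] = [[-4, -4], [4, 4]]
[a3, [a2, a4]] = [[-8, -20], [-4, 8]]
[a1, [a3, [a2, a4]]] = [[44, 64], [-48, -44]]


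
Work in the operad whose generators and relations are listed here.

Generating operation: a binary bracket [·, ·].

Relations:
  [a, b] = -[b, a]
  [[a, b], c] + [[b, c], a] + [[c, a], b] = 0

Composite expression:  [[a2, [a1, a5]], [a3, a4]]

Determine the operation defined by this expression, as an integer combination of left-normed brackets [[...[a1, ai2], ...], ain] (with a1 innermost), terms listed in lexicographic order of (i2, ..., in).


Skip Jacobi rewriting: expand, keep a1-initial words, read off terms.
Composite bracket: [[a2, [a1, a5]], [a3, a4]]
Full expansion: 16 signed words from ab - ba (2^4 = 16).
Keep just the words that open with a1:
  a1a5a2a3a4 appears with sign -1, giving the term -[[[[a1, a5], a2], a3], a4]
  a1a5a2a4a3 appears with sign +1, giving the term +[[[[a1, a5], a2], a4], a3]

-[[[[a1, a5], a2], a3], a4] + [[[[a1, a5], a2], a4], a3]


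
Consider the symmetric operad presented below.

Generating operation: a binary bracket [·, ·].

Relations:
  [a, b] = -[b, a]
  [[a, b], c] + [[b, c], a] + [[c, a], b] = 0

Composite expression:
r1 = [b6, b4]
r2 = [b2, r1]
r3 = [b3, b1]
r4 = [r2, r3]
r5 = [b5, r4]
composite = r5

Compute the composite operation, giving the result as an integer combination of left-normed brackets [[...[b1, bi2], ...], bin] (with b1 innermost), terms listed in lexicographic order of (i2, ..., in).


[[[[[b1, b3], b2], b4], b6], b5] - [[[[[b1, b3], b2], b6], b4], b5] - [[[[[b1, b3], b4], b6], b2], b5] + [[[[[b1, b3], b6], b4], b2], b5]


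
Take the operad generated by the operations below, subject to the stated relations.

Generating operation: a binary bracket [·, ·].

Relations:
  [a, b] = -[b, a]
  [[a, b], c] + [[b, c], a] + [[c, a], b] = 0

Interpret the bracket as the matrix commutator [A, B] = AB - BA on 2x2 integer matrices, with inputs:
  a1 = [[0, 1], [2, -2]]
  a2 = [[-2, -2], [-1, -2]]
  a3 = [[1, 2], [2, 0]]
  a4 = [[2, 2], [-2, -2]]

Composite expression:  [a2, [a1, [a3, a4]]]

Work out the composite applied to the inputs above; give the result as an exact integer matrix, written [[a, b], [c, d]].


[[108, 88], [-44, -108]]

[a3, a4] = [[-8, -6], [10, 8]]
[a1, [a3, a4]] = [[22, 4], [-52, -22]]
[a2, [a1, [a3, a4]]] = [[108, 88], [-44, -108]]


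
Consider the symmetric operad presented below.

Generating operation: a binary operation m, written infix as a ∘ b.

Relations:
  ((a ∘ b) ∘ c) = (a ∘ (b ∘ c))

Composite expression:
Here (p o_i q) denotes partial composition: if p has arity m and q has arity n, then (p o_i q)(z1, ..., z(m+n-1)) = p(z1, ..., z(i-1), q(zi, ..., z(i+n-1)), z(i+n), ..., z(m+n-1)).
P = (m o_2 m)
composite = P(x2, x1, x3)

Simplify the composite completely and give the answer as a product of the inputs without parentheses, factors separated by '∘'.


x2 ∘ x1 ∘ x3

Associativity of m dissolves the nesting; only the x-input order survives.
(x1 ∘ x3) flattens to x1 ∘ x3
(x2 ∘ (x1 ∘ x3)) flattens to x2 ∘ x1 ∘ x3


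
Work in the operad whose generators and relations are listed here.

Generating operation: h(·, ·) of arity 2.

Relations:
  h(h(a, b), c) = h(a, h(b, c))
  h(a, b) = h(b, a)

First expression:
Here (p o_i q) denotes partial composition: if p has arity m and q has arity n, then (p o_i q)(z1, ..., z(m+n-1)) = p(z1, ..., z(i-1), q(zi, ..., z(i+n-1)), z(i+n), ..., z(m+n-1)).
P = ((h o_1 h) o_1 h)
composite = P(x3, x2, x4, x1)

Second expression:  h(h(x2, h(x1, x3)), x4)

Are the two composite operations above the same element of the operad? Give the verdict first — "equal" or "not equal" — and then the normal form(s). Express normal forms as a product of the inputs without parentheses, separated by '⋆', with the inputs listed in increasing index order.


equal — both sides give x1 ⋆ x2 ⋆ x3 ⋆ x4

The first expression reduces to x1 ⋆ x2 ⋆ x3 ⋆ x4
The second expression reduces to x1 ⋆ x2 ⋆ x3 ⋆ x4
The forms coincide; equal.


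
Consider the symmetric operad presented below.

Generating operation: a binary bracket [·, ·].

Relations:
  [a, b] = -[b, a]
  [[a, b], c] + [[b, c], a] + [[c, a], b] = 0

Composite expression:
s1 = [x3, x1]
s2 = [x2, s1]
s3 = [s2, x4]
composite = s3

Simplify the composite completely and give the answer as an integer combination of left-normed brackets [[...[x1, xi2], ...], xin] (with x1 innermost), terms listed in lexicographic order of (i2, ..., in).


[[[x1, x3], x2], x4]

A multilinear Lie element is pinned by x1-initial words (x1 innermost).
Composite bracket: [[x2, [x3, x1]], x4]
Each bracket splits as ab - ba, giving 8 signed words (2^3 = 8).
Collect the words opening with x1:
  word x1x3x2x4 has sign +1, contributing +[[[x1, x3], x2], x4]


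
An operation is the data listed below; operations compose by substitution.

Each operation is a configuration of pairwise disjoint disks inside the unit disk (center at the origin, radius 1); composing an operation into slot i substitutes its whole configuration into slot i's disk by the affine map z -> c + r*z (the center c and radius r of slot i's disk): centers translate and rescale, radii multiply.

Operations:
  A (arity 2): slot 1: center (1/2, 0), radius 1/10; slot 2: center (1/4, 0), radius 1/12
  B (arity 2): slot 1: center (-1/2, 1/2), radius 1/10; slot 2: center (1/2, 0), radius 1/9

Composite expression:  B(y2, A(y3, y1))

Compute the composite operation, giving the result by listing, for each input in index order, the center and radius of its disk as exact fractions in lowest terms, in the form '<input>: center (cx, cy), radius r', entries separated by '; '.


y1: center (19/36, 0), radius 1/108; y2: center (-1/2, 1/2), radius 1/10; y3: center (5/9, 0), radius 1/90

Nesting under B composes maps z -> c + r*z down each y-path.
tracing y2 down its 1-map path: center (-1/2, 1/2), radius 1/10
tracing y3 down its 2-map path: center (5/9, 0), radius 1/90
tracing y1 down its 2-map path: center (19/36, 0), radius 1/108


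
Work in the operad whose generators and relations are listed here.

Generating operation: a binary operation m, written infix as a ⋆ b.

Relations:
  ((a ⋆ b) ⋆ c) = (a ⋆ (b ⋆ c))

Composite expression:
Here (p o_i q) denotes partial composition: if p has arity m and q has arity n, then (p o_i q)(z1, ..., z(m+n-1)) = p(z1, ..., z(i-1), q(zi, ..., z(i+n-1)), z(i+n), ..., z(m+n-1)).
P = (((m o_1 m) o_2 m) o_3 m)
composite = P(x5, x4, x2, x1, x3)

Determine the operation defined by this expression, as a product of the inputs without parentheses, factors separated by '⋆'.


Every regrouping of m is equal, so read the x-inputs in written order.
(x2 ⋆ x1) linearizes to x2 ⋆ x1
(x4 ⋆ (x2 ⋆ x1)) linearizes to x4 ⋆ x2 ⋆ x1
(x5 ⋆ (x4 ⋆ (x2 ⋆ x1))) linearizes to x5 ⋆ x4 ⋆ x2 ⋆ x1
((x5 ⋆ (x4 ⋆ (x2 ⋆ x1))) ⋆ x3) linearizes to x5 ⋆ x4 ⋆ x2 ⋆ x1 ⋆ x3

x5 ⋆ x4 ⋆ x2 ⋆ x1 ⋆ x3


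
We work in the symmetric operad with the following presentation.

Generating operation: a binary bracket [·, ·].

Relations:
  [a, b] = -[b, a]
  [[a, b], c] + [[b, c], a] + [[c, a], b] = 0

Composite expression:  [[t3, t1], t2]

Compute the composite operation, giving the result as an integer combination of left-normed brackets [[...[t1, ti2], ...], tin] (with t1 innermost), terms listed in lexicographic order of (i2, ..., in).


-[[t1, t3], t2]

Left-normed coefficients sit on the t1-initial expansion words.
Composite bracket: [[t3, t1], t2]
Under [a, b] = ab - ba we get 4 signed associative words (2^2 = 4).
Keep just the words that open with t1:
  the word t1t3t2 carries sign -1 and contributes -[[t1, t3], t2]


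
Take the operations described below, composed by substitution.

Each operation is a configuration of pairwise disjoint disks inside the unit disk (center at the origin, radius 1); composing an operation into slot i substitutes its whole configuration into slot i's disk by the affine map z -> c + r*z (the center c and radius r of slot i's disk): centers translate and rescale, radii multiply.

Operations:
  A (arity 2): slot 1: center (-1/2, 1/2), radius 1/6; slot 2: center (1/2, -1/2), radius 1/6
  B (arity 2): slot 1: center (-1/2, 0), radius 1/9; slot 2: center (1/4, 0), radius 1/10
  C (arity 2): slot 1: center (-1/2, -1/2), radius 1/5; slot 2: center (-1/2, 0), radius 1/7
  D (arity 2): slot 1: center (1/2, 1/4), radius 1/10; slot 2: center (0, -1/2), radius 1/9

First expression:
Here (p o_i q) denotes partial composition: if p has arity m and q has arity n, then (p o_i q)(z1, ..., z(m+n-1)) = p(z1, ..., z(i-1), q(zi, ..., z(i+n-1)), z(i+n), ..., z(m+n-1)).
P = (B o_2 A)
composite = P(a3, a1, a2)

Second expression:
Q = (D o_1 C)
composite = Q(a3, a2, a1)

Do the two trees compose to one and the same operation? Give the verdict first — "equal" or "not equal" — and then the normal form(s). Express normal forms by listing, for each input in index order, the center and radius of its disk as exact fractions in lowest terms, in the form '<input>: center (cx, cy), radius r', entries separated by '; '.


not equal — first a1: center (1/5, 1/20), radius 1/60; a2: center (3/10, -1/20), radius 1/60; a3: center (-1/2, 0), radius 1/9, second a1: center (0, -1/2), radius 1/9; a2: center (9/20, 1/4), radius 1/70; a3: center (9/20, 1/5), radius 1/50

Normal form of the first expression: a1: center (1/5, 1/20), radius 1/60; a2: center (3/10, -1/20), radius 1/60; a3: center (-1/2, 0), radius 1/9
Normal form of the second expression: a1: center (0, -1/2), radius 1/9; a2: center (9/20, 1/4), radius 1/70; a3: center (9/20, 1/5), radius 1/50
They disagree, so not equal.


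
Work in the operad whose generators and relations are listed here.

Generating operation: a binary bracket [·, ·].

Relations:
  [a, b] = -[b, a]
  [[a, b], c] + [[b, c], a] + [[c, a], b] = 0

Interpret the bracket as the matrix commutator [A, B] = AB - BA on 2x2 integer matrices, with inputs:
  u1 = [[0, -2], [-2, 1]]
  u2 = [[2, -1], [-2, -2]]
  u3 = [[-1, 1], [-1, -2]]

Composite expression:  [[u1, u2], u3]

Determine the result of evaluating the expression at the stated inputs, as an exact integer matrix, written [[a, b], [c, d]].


[[1, -5], [-6, -1]]


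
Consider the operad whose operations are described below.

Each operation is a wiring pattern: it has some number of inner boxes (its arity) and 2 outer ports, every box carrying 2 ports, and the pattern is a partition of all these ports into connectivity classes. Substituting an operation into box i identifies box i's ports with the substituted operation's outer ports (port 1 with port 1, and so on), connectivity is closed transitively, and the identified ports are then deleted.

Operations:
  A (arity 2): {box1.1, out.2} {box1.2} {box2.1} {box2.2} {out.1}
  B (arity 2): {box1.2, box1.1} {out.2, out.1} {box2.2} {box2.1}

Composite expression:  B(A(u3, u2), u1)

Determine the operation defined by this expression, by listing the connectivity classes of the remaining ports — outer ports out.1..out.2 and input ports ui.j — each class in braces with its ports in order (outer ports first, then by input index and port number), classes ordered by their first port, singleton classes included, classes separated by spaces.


{out.1, out.2} {u1.1} {u1.2} {u2.1} {u2.2} {u3.1} {u3.2}

After gluing at B, chains via deleted ports link the u-ports.
A over (u3, u2) gives {out.1} {out.2, u3.1} {u2.1} {u2.2} {u3.2}, out.j being that stage's outer ports
B over (u3, u2, u1) gives {out.1, out.2} {u1.1} {u1.2} {u2.1} {u2.2} {u3.1} {u3.2}, out.j being that stage's outer ports


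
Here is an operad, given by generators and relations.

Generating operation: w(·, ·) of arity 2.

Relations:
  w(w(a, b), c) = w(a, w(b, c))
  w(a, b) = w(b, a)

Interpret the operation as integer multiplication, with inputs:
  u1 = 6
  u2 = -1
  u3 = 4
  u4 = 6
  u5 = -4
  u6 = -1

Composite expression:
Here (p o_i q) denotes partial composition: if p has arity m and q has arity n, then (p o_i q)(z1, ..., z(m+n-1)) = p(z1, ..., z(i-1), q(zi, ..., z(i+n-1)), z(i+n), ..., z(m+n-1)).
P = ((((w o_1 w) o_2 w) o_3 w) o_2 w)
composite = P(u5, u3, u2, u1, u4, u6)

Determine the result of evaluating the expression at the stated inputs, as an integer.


w(u3, u2) = -4
w(u1, u4) = 36
w(w(u3, u2), w(u1, u4)) = -144
w(u5, w(w(u3, u2), w(u1, u4))) = 576
w(w(u5, w(w(u3, u2), w(u1, u4))), u6) = -576

-576


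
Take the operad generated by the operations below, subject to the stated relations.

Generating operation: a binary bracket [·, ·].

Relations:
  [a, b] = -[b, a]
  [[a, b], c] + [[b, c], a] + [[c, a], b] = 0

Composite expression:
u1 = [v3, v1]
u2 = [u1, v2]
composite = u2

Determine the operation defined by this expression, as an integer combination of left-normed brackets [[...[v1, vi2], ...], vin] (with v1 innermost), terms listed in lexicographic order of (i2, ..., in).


-[[v1, v3], v2]

In the tensor algebra, words opening v1 carry the v1-anchored form.
Composite bracket: [[v3, v1], v2]
Under [a, b] = ab - ba we get 4 signed associative words (2^2 = 4).
Keep just the words that open with v1:
  v1v3v2 (sign -1) contributes -[[v1, v3], v2]


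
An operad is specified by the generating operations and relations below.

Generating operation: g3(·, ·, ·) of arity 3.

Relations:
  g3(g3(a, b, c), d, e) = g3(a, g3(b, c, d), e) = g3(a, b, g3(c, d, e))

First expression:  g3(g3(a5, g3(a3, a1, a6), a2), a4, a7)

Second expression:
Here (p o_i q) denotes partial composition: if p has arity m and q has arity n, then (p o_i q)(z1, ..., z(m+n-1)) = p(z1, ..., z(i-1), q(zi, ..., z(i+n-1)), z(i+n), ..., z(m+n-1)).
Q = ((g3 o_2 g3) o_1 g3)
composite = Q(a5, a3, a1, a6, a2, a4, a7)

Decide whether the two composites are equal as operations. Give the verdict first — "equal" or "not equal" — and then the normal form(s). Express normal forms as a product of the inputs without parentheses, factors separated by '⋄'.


equal; both compose to a5 ⋄ a3 ⋄ a1 ⋄ a6 ⋄ a2 ⋄ a4 ⋄ a7

The first expression, normalized: a5 ⋄ a3 ⋄ a1 ⋄ a6 ⋄ a2 ⋄ a4 ⋄ a7
The second expression, normalized: a5 ⋄ a3 ⋄ a1 ⋄ a6 ⋄ a2 ⋄ a4 ⋄ a7
Both agree, so they are equal.


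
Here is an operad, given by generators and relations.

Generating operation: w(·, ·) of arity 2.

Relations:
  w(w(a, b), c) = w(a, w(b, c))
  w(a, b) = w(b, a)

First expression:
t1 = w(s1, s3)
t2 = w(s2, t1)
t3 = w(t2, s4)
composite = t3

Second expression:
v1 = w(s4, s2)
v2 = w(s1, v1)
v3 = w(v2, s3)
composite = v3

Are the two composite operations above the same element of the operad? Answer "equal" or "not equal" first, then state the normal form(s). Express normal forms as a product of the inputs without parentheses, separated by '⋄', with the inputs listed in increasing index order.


In normal form, the first expression is s1 ⋄ s2 ⋄ s3 ⋄ s4
In normal form, the second expression is s1 ⋄ s2 ⋄ s3 ⋄ s4
Identical normal forms: equal.

equal; the common form is s1 ⋄ s2 ⋄ s3 ⋄ s4


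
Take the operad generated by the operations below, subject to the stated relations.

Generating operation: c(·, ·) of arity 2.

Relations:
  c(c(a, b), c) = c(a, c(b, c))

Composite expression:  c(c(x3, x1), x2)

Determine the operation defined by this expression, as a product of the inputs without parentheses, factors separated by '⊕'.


All parenthesizations of c agree; list the x-inputs left to right.
c(x3, x1) collapses to x3 ⊕ x1
c(c(x3, x1), x2) collapses to x3 ⊕ x1 ⊕ x2

x3 ⊕ x1 ⊕ x2


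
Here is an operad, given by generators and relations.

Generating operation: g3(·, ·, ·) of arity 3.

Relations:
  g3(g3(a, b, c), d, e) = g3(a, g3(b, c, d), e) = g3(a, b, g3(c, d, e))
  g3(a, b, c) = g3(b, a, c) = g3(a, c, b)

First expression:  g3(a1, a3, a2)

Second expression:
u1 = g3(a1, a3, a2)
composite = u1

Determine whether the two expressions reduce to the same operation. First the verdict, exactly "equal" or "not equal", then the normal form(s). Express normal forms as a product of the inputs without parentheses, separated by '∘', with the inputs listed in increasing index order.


The first composite normalizes to a1 ∘ a2 ∘ a3
The second composite normalizes to a1 ∘ a2 ∘ a3
One common form — equal.

equal; both compose to a1 ∘ a2 ∘ a3


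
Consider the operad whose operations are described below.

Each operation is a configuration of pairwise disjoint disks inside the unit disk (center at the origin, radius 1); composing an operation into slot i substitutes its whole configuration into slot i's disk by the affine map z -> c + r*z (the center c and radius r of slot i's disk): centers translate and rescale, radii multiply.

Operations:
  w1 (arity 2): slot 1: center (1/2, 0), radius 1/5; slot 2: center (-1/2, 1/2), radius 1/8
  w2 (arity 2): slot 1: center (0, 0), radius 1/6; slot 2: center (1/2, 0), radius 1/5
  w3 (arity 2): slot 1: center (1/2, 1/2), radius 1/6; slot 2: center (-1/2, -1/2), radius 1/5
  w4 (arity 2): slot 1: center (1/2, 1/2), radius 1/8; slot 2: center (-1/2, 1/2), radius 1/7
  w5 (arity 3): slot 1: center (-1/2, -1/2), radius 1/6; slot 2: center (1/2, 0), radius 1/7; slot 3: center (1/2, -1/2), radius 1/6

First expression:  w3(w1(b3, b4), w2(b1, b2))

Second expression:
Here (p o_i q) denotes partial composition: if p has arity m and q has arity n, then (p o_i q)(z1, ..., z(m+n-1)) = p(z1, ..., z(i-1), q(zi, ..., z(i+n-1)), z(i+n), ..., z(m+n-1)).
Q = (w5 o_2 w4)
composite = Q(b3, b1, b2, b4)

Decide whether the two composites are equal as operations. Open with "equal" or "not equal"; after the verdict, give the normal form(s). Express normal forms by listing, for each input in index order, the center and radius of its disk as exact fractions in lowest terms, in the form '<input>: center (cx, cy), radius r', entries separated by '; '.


not equal; first: b1: center (-1/2, -1/2), radius 1/30; b2: center (-2/5, -1/2), radius 1/25; b3: center (7/12, 1/2), radius 1/30; b4: center (5/12, 7/12), radius 1/48; second: b1: center (4/7, 1/14), radius 1/56; b2: center (3/7, 1/14), radius 1/49; b3: center (-1/2, -1/2), radius 1/6; b4: center (1/2, -1/2), radius 1/6

The first composite normalizes to b1: center (-1/2, -1/2), radius 1/30; b2: center (-2/5, -1/2), radius 1/25; b3: center (7/12, 1/2), radius 1/30; b4: center (5/12, 7/12), radius 1/48
The second composite normalizes to b1: center (4/7, 1/14), radius 1/56; b2: center (3/7, 1/14), radius 1/49; b3: center (-1/2, -1/2), radius 1/6; b4: center (1/2, -1/2), radius 1/6
Distinct normal forms: not equal.


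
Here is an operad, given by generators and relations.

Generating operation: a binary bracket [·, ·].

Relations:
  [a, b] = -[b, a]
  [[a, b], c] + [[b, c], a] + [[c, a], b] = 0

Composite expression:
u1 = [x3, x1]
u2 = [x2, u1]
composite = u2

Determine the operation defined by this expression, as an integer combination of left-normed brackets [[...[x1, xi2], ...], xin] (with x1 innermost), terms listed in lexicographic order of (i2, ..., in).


Expand each bracket as ab - ba; the x1-initial words give the coefficients.
Composite bracket: [x2, [x3, x1]]
Under [a, b] = ab - ba we get 4 signed associative words (2^2 = 4).
Only words starting with x1 matter:
  from x1x3x2, sign +1: term +[[x1, x3], x2]

[[x1, x3], x2]


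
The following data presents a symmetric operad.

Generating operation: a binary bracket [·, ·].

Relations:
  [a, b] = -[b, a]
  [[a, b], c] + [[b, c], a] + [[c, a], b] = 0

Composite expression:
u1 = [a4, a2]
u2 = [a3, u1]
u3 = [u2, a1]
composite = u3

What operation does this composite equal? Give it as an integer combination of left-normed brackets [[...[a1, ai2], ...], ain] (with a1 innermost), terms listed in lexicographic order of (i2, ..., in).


-[[[a1, a2], a4], a3] + [[[a1, a3], a2], a4] - [[[a1, a3], a4], a2] + [[[a1, a4], a2], a3]

Antisymmetry and Jacobi reduce to a1-anchored left-normed brackets.
Composite bracket: [[a3, [a4, a2]], a1]
Applying ab - ba throughout gives 8 signed words (2^3 = 8).
Words beginning with a1 determine it all:
  word a1a2a4a3 has sign -1, contributing -[[[a1, a2], a4], a3]
  word a1a3a2a4 has sign +1, contributing +[[[a1, a3], a2], a4]
  word a1a3a4a2 has sign -1, contributing -[[[a1, a3], a4], a2]
  word a1a4a2a3 has sign +1, contributing +[[[a1, a4], a2], a3]


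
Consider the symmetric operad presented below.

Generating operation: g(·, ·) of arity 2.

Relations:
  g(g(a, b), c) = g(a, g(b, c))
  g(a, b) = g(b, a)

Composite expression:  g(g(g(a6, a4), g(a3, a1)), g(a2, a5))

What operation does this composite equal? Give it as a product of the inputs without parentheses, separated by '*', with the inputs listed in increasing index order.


a1 * a2 * a3 * a4 * a5 * a6


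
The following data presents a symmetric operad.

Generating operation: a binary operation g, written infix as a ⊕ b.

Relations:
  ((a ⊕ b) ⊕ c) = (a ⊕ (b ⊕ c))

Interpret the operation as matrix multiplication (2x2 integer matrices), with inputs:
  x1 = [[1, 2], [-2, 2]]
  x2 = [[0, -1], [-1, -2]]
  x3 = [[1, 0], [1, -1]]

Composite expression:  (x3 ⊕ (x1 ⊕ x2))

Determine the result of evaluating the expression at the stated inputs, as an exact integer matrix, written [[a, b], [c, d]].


[[-2, -5], [0, -3]]

(x1 ⊕ x2) = [[-2, -5], [-2, -2]]
(x3 ⊕ (x1 ⊕ x2)) = [[-2, -5], [0, -3]]


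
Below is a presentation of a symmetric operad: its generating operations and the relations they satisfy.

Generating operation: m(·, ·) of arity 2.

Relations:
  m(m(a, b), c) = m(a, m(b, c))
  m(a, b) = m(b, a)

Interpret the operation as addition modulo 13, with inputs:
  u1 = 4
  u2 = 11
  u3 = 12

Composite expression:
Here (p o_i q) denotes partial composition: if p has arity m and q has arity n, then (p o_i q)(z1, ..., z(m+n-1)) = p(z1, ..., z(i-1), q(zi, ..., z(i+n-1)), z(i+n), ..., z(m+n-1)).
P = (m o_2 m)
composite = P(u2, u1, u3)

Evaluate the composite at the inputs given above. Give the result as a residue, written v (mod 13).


1 (mod 13)

m(u1, u3) = 3
m(u2, m(u1, u3)) = 1


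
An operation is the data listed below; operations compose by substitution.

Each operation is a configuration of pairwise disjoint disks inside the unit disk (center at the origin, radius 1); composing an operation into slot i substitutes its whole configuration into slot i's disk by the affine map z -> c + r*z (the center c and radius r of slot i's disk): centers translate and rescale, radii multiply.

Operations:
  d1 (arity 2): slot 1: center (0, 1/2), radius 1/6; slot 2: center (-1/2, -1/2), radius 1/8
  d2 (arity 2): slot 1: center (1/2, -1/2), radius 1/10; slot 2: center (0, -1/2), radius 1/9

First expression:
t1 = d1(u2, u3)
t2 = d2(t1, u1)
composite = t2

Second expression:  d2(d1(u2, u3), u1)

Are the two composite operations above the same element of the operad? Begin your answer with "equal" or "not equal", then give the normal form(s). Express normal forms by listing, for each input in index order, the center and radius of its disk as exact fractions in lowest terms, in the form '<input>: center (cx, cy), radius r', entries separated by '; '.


equal; the common form is u1: center (0, -1/2), radius 1/9; u2: center (1/2, -9/20), radius 1/60; u3: center (9/20, -11/20), radius 1/80

The first composite normalizes to u1: center (0, -1/2), radius 1/9; u2: center (1/2, -9/20), radius 1/60; u3: center (9/20, -11/20), radius 1/80
The second composite normalizes to u1: center (0, -1/2), radius 1/9; u2: center (1/2, -9/20), radius 1/60; u3: center (9/20, -11/20), radius 1/80
Both agree, so they are equal.


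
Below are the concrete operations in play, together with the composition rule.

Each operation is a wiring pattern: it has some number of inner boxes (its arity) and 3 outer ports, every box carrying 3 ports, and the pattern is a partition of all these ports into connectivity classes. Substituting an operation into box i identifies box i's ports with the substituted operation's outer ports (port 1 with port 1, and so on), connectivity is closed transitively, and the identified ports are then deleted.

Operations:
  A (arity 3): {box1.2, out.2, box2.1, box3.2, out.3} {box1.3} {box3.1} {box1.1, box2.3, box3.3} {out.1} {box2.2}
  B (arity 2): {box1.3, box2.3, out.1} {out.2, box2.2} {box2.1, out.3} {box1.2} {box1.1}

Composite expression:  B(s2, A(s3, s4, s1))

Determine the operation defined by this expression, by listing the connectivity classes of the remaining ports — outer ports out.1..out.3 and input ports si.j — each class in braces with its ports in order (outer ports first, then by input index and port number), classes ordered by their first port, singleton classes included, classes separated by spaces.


{out.1, out.2, s1.2, s2.3, s3.2, s4.1} {out.3} {s1.1} {s1.3, s3.1, s4.3} {s2.1} {s2.2} {s3.3} {s4.2}


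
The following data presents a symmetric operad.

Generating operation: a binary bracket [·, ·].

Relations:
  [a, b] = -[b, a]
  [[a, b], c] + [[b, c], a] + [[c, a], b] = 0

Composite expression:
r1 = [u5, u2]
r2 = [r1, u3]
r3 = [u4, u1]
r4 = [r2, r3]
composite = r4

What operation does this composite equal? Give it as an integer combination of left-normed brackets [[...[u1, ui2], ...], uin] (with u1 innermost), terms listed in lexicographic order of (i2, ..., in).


Antisymmetry and Jacobi reduce to u1-anchored left-normed brackets.
Composite bracket: [[[u5, u2], u3], [u4, u1]]
Expanding via [a, b] = ab - ba: 16 signed words (2^4 = 16).
Only words starting with u1 matter:
  from u1u4u2u5u3, sign -1: term -[[[[u1, u4], u2], u5], u3]
  from u1u4u3u2u5, sign +1: term +[[[[u1, u4], u3], u2], u5]
  from u1u4u3u5u2, sign -1: term -[[[[u1, u4], u3], u5], u2]
  from u1u4u5u2u3, sign +1: term +[[[[u1, u4], u5], u2], u3]

-[[[[u1, u4], u2], u5], u3] + [[[[u1, u4], u3], u2], u5] - [[[[u1, u4], u3], u5], u2] + [[[[u1, u4], u5], u2], u3]


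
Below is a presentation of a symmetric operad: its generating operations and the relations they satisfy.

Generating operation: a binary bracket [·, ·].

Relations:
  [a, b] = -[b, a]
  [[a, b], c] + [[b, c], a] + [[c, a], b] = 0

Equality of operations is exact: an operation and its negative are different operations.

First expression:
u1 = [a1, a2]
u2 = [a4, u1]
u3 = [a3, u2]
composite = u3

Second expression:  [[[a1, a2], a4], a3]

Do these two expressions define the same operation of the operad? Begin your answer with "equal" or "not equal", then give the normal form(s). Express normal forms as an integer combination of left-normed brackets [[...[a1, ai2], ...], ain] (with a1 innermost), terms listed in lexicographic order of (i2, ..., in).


equal — both sides give [[[a1, a2], a4], a3]

In normal form, the first expression is [[[a1, a2], a4], a3]
In normal form, the second expression is [[[a1, a2], a4], a3]
One common form — equal.


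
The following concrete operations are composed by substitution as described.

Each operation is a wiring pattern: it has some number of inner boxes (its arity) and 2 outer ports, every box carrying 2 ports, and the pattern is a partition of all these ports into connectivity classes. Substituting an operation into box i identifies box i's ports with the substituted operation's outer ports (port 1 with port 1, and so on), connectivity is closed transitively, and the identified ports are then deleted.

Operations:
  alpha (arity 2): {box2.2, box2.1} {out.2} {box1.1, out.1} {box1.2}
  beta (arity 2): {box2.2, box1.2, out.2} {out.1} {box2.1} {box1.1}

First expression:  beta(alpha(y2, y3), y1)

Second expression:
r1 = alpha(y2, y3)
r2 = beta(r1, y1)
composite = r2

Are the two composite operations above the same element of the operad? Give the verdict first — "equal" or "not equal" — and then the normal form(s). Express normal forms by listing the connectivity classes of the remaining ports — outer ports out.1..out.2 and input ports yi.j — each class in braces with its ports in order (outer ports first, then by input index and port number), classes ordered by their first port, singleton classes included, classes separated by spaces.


equal — both sides give {out.1} {out.2, y1.2} {y1.1} {y2.1} {y2.2} {y3.1, y3.2}

In normal form, the first expression is {out.1} {out.2, y1.2} {y1.1} {y2.1} {y2.2} {y3.1, y3.2}
In normal form, the second expression is {out.1} {out.2, y1.2} {y1.1} {y2.1} {y2.2} {y3.1, y3.2}
The forms coincide; equal.


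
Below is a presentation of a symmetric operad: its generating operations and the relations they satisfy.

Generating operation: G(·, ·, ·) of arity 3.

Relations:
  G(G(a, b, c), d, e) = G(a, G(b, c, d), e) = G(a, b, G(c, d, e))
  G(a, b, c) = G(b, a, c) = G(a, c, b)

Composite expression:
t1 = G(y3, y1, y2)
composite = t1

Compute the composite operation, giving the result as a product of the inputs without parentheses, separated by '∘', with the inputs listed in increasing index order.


y1 ∘ y2 ∘ y3


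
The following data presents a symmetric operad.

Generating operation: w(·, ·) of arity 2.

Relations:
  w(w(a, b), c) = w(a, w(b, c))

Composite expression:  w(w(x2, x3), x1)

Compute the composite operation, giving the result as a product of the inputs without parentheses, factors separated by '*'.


x2 * x3 * x1

Key point: w is associative — brackets drop, the x-order remains.
w(x2, x3) collapses to x2 * x3
w(w(x2, x3), x1) collapses to x2 * x3 * x1


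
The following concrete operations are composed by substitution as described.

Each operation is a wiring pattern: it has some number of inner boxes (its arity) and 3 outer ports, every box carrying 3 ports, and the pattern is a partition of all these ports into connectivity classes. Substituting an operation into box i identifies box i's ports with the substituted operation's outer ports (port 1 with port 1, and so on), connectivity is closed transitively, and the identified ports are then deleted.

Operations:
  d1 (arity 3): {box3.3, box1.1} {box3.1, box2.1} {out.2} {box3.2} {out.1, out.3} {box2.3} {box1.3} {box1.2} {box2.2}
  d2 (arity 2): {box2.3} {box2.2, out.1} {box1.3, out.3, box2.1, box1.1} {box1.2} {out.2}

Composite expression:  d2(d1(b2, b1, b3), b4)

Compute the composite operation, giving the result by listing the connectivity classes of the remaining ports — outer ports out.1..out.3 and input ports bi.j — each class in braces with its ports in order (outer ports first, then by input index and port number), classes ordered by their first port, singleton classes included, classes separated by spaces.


{out.1, b4.2} {out.2} {out.3, b4.1} {b1.1, b3.1} {b1.2} {b1.3} {b2.1, b3.3} {b2.2} {b2.3} {b3.2} {b4.3}

After gluing at d2, chains via deleted ports link the b-ports.
after d1, the pattern on (b2, b1, b3) reads {out.1, out.3} {out.2} {b1.1, b3.1} {b1.2} {b1.3} {b2.1, b3.3} {b2.2} {b2.3} {b3.2} (out.j = its outer ports)
after d2, the pattern on (b2, b1, b3, b4) reads {out.1, b4.2} {out.2} {out.3, b4.1} {b1.1, b3.1} {b1.2} {b1.3} {b2.1, b3.3} {b2.2} {b2.3} {b3.2} {b4.3} (out.j = its outer ports)


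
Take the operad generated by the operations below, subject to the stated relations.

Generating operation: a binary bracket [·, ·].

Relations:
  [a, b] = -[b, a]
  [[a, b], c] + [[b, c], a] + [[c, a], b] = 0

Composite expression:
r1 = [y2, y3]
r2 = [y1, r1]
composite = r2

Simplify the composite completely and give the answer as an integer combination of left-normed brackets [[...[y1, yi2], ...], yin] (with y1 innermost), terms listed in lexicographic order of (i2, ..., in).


[[y1, y2], y3] - [[y1, y3], y2]

Antisymmetry and Jacobi reduce to y1-anchored left-normed brackets.
Composite bracket: [y1, [y2, y3]]
Under [a, b] = ab - ba we get 4 signed associative words (2^2 = 4).
Collect the words opening with y1:
  the word y1y2y3 carries sign +1 and contributes +[[y1, y2], y3]
  the word y1y3y2 carries sign -1 and contributes -[[y1, y3], y2]


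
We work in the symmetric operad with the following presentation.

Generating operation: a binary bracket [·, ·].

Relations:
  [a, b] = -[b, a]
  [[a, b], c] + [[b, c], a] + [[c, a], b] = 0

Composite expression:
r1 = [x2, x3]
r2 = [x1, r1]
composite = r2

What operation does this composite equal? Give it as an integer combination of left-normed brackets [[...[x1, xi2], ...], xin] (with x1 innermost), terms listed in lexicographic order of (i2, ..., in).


[[x1, x2], x3] - [[x1, x3], x2]

Antisymmetry and Jacobi reduce to x1-anchored left-normed brackets.
Composite bracket: [x1, [x2, x3]]
Each bracket splits as ab - ba, giving 4 signed words (2^2 = 4).
Coefficients come from the x1-initial words:
  the word x1x2x3 carries sign +1 and contributes +[[x1, x2], x3]
  the word x1x3x2 carries sign -1 and contributes -[[x1, x3], x2]


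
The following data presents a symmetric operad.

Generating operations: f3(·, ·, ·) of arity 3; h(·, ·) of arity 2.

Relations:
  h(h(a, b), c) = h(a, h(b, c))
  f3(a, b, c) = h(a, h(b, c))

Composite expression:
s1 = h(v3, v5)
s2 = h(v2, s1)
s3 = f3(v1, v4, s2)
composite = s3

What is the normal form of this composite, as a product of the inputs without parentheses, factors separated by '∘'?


v1 ∘ v4 ∘ v2 ∘ v3 ∘ v5

All parenthesizations of f3 agree; list the v-inputs left to right.
h(v3, v5) linearizes to v3 ∘ v5
h(v2, h(v3, v5)) linearizes to v2 ∘ v3 ∘ v5
f3(v1, v4, h(v2, h(v3, v5))) linearizes to v1 ∘ v4 ∘ v2 ∘ v3 ∘ v5


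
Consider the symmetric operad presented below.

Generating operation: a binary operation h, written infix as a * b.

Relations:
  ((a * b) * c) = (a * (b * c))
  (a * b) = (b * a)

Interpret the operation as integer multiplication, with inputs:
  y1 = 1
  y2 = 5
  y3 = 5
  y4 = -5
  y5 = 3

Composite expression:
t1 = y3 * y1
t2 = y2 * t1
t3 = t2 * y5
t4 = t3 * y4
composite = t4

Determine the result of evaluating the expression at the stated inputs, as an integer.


-375

(y3 * y1) = 5
(y2 * (y3 * y1)) = 25
((y2 * (y3 * y1)) * y5) = 75
(((y2 * (y3 * y1)) * y5) * y4) = -375
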